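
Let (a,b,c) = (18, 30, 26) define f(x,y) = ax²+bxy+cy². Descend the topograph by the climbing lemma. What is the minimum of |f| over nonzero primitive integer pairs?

translate: b→-6 (≡30 mod 36), so (18,30,26)→(18,-6,14)
flip: (18,-6,14)→(14,6,18)
reduced (well bottom): (14,6,18) with a≤c, −a<b≤a
well minimum = a = 14

14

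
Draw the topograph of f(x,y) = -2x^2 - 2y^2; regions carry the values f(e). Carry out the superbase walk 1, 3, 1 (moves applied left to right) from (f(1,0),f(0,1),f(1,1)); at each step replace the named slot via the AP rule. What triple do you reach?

start (-2,-2,-4) = (f(1,0),f(0,1),f(1,1))
replace slot 1: 2·((-2)+(-4)) − (-2) = -10 → (-10,-2,-4)
replace slot 3: 2·((-10)+(-2)) − (-4) = -20 → (-10,-2,-20)
replace slot 1: 2·((-2)+(-20)) − (-10) = -34 → (-34,-2,-20)

-34,-2,-20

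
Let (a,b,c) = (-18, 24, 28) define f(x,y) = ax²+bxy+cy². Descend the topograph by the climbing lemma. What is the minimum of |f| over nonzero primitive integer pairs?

river: ρ → (28,32,-14)
river: ρ → (-14,24,36)
river: ρ → (36,48,-2)
river: ρ → (-2,48,36)
river: ρ → (36,24,-14)
river: ρ → (-14,32,28)
river: ρ → (28,24,-18)
river: ρ → (-18,48,4)
river: ρ → (4,48,-18)
river: ρ → (-18,24,28)
closes: descent 0, river 10
min |a| on river = 2

2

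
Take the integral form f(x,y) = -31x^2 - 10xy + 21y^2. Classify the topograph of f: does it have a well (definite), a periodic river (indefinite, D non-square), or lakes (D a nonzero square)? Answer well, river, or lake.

D = b²−4ac = (-10)² − 4·(-31)·21 = 2704
D = 52² is a perfect square ⇒ form factors over ℤ ⇒ lakes

lake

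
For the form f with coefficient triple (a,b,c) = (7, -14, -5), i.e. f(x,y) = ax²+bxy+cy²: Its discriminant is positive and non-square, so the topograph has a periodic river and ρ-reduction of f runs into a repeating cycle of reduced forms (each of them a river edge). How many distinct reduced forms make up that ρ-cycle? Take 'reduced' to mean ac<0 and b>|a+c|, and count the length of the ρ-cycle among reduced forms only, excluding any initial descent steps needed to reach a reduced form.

D = 336, ⌊√D⌋ = 18
descent: ρ → (-5,14,7)  [lands on river]
river: ρ → (7,14,-5)
river: ρ → (-5,16,4)
river: ρ → (4,16,-5)
ρ-cycle length = 4 (tail of 1 descent step not counted)

4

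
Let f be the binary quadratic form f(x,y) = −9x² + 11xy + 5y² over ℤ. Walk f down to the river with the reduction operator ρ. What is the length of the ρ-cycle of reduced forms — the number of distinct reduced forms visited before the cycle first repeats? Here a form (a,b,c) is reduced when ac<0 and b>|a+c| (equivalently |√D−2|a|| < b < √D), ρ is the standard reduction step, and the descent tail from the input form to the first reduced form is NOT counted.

D = 301, ⌊√D⌋ = 17
river: ρ → (5,9,-11)
river: ρ → (-11,13,3)
river: ρ → (3,17,-1)
river: ρ → (-1,17,3)
river: ρ → (3,13,-11)
river: ρ → (-11,9,5)
river: ρ → (5,11,-9)
river: ρ → (-9,7,7)
river: ρ → (7,7,-9)
river: ρ → (-9,11,5)
ρ-cycle length = 10 (tail of 0 descent steps not counted)

10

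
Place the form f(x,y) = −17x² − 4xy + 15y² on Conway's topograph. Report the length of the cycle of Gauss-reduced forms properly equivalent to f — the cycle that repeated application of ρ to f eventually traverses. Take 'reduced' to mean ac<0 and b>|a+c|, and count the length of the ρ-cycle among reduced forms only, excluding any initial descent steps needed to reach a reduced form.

D = 1036, ⌊√D⌋ = 32
descent: ρ → (15,4,-17)  [lands on river]
river: ρ → (-17,30,2)
river: ρ → (2,30,-17)
river: ρ → (-17,4,15)
river: ρ → (15,26,-6)
river: ρ → (-6,22,23)
river: ρ → (23,24,-5)
river: ρ → (-5,26,18)
river: ρ → (18,10,-13)
river: ρ → (-13,16,15)
river: ρ → (15,14,-14)
river: ρ → (-14,14,15)
river: ρ → (15,16,-13)
river: ρ → (-13,10,18)
river: ρ → (18,26,-5)
river: ρ → (-5,24,23)
river: ρ → (23,22,-6)
river: ρ → (-6,26,15)
ρ-cycle length = 18 (tail of 1 descent step not counted)

18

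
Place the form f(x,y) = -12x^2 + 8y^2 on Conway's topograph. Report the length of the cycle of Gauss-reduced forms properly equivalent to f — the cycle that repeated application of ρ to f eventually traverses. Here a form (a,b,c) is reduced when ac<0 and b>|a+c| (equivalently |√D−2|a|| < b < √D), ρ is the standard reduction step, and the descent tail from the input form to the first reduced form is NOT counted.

D = 384, ⌊√D⌋ = 19
descent: ρ → (8,16,-4)  [lands on river]
river: ρ → (-4,16,8)
ρ-cycle length = 2 (tail of 1 descent step not counted)

2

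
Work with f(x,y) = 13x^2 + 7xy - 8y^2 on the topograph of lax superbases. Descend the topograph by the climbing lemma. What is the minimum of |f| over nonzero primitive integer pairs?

river: ρ → (-8,9,12)
river: ρ → (12,15,-5)
river: ρ → (-5,15,12)
river: ρ → (12,9,-8)
river: ρ → (-8,7,13)
river: ρ → (13,19,-2)
river: ρ → (-2,21,3)
river: ρ → (3,21,-2)
river: ρ → (-2,19,13)
river: ρ → (13,7,-8)
closes: descent 0, river 10
min |a| on river = 2

2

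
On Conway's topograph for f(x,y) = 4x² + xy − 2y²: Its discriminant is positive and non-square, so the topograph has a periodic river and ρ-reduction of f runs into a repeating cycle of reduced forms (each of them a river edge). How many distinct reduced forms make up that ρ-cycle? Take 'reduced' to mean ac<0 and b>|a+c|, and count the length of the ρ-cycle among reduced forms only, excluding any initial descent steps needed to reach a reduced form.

D = 33, ⌊√D⌋ = 5
descent: ρ → (-2,3,3)  [lands on river]
river: ρ → (3,3,-2)
river: ρ → (-2,5,1)
river: ρ → (1,5,-2)
ρ-cycle length = 4 (tail of 1 descent step not counted)

4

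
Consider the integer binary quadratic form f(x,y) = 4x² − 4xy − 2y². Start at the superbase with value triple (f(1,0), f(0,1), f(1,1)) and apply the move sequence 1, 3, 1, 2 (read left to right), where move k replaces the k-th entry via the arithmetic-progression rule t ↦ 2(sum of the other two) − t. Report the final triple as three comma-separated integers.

start (4,-2,-2) = (f(1,0),f(0,1),f(1,1))
replace slot 1: 2·((-2)+(-2)) − 4 = -12 → (-12,-2,-2)
replace slot 3: 2·((-12)+(-2)) − (-2) = -26 → (-12,-2,-26)
replace slot 1: 2·((-2)+(-26)) − (-12) = -44 → (-44,-2,-26)
replace slot 2: 2·((-44)+(-26)) − (-2) = -138 → (-44,-138,-26)

-44,-138,-26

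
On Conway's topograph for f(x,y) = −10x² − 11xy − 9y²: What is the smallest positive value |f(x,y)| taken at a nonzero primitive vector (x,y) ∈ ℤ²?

translate: b→-9 (≡11 mod 20), so (10,11,9)→(10,-9,8)
flip: (10,-9,8)→(8,9,10)
translate: b→-7 (≡9 mod 16), so (8,9,10)→(8,-7,9)
reduced (well bottom): (8,-7,9) with a≤c, −a<b≤a
well minimum |f| = |-8| = 8 (negative-definite)

8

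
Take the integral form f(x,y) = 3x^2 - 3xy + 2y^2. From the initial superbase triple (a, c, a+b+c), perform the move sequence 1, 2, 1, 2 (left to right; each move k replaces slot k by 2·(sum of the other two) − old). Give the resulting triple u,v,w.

start (3,2,2) = (f(1,0),f(0,1),f(1,1))
replace slot 1: 2·(2+2) − 3 = 5 → (5,2,2)
replace slot 2: 2·(5+2) − 2 = 12 → (5,12,2)
replace slot 1: 2·(12+2) − 5 = 23 → (23,12,2)
replace slot 2: 2·(23+2) − 12 = 38 → (23,38,2)

23,38,2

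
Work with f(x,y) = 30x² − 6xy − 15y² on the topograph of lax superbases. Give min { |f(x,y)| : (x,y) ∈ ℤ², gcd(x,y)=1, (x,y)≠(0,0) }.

descent: ρ → (-15,36,9)  [lands on river]
river: ρ → (9,36,-15)
river: ρ → (-15,24,21)
river: ρ → (21,18,-18)
river: ρ → (-18,18,21)
river: ρ → (21,24,-15)
closes: descent 1, river 6
min |a| on river = 9

9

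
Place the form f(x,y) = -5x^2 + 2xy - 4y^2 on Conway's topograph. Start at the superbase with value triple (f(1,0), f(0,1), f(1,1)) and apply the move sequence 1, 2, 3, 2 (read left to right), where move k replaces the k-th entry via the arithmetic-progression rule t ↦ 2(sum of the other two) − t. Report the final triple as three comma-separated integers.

start (-5,-4,-7) = (f(1,0),f(0,1),f(1,1))
replace slot 1: 2·((-4)+(-7)) − (-5) = -17 → (-17,-4,-7)
replace slot 2: 2·((-17)+(-7)) − (-4) = -44 → (-17,-44,-7)
replace slot 3: 2·((-17)+(-44)) − (-7) = -115 → (-17,-44,-115)
replace slot 2: 2·((-17)+(-115)) − (-44) = -220 → (-17,-220,-115)

-17,-220,-115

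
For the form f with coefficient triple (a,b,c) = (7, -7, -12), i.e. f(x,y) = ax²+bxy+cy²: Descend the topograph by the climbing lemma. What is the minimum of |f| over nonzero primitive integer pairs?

descent: ρ → (-12,7,7)  [lands on river]
river: ρ → (7,7,-12)
river: ρ → (-12,17,2)
river: ρ → (2,19,-3)
river: ρ → (-3,17,8)
river: ρ → (8,15,-5)
river: ρ → (-5,15,8)
river: ρ → (8,17,-3)
river: ρ → (-3,19,2)
river: ρ → (2,17,-12)
closes: descent 1, river 10
min |a| on river = 2

2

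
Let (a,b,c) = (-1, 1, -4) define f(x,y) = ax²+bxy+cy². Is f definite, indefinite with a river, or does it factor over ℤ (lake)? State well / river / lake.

D = b²−4ac = 1² − 4·(-1)·(-4) = -15
D < 0 ⇒ definite ⇒ every region one sign ⇒ single well

well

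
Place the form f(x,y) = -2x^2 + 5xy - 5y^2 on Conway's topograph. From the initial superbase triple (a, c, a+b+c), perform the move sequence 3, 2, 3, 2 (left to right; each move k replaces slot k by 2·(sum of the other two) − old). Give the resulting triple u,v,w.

start (-2,-5,-2) = (f(1,0),f(0,1),f(1,1))
replace slot 3: 2·((-2)+(-5)) − (-2) = -12 → (-2,-5,-12)
replace slot 2: 2·((-2)+(-12)) − (-5) = -23 → (-2,-23,-12)
replace slot 3: 2·((-2)+(-23)) − (-12) = -38 → (-2,-23,-38)
replace slot 2: 2·((-2)+(-38)) − (-23) = -57 → (-2,-57,-38)

-2,-57,-38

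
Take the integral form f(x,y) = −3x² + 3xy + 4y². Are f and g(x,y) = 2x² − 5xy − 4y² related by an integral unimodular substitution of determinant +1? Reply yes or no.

D₁ = 57, D₂ = 57
river cycle of f (length 6): (4, 5, -2), (-2, 7, 1), (1, 7, -2), (-2, 5, 4), (4, 3, -3), (-3, 3, 4)
river cycle of g (length 6): (-4, 5, 2), (2, 7, -1), (-1, 7, 2), (2, 5, -4), (-4, 3, 3), (3, 3, -4)
cycles differ ⇒ inequivalent

no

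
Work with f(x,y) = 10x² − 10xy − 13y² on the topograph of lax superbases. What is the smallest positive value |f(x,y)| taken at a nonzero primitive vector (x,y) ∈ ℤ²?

descent: ρ → (-13,10,10)  [lands on river]
river: ρ → (10,10,-13)
river: ρ → (-13,16,7)
river: ρ → (7,12,-17)
river: ρ → (-17,22,2)
river: ρ → (2,22,-17)
river: ρ → (-17,12,7)
river: ρ → (7,16,-13)
closes: descent 1, river 8
min |a| on river = 2

2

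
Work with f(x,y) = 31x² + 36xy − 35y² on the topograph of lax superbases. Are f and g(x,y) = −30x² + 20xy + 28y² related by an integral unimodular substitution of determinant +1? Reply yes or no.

D₁ = 5636, D₂ = 3760
discriminants differ ⇒ not SL₂(ℤ)-equivalent

no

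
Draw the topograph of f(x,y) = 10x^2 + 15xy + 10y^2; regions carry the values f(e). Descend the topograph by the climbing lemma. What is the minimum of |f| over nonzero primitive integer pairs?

translate: b→-5 (≡15 mod 20), so (10,15,10)→(10,-5,5)
flip: (10,-5,5)→(5,5,10)
reduced (well bottom): (5,5,10) with a≤c, −a<b≤a
well minimum = a = 5

5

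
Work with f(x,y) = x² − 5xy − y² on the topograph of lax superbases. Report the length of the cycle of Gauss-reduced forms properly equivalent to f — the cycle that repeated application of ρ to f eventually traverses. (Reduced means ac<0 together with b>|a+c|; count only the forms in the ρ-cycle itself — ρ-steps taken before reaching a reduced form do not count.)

D = 29, ⌊√D⌋ = 5
descent: ρ → (-1,5,1)  [lands on river]
river: ρ → (1,5,-1)
ρ-cycle length = 2 (tail of 1 descent step not counted)

2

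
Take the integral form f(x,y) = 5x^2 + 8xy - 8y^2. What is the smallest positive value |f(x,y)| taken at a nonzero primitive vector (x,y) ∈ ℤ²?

river: ρ → (-8,8,5)
river: ρ → (5,12,-4)
river: ρ → (-4,12,5)
river: ρ → (5,8,-8)
closes: descent 0, river 4
min |a| on river = 4

4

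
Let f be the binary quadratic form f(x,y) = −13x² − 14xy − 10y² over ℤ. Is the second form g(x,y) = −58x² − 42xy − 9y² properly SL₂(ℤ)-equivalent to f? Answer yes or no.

D₁ = -324, D₂ = -324
f is negative-definite; reduce −f:
−f: translate: b→-12 (≡14 mod 26), so (13,14,10)→(13,-12,9)
−f: flip: (13,-12,9)→(9,12,13)
−f: translate: b→-6 (≡12 mod 18), so (9,12,13)→(9,-6,10)
−f: reduced (well bottom): (9,-6,10) with a≤c, −a<b≤a
flip sign back: reduced form of f is (-9,6,-10)
g is negative-definite; reduce −g:
−g: flip: (58,42,9)→(9,-42,58)
−g: translate: b→-6 (≡-42 mod 18), so (9,-42,58)→(9,-6,10)
−g: reduced (well bottom): (9,-6,10) with a≤c, −a<b≤a
flip sign back: reduced form of g is (-9,6,-10)
reduced forms (-9, 6, -10) vs (-9, 6, -10) ⇒ equivalent

yes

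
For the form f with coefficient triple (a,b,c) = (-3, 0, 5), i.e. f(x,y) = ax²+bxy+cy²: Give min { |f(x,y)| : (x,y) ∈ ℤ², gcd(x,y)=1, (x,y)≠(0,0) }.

descent: ρ → (5,0,-3)
descent: ρ → (-3,6,2)  [lands on river]
river: ρ → (2,6,-3)
closes: descent 2, river 2
min |a| on river = 2

2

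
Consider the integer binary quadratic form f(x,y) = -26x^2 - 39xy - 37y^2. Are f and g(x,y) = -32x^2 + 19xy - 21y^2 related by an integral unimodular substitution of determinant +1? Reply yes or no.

D₁ = -2327, D₂ = -2327
f is negative-definite; reduce −f:
−f: translate: b→-13 (≡39 mod 52), so (26,39,37)→(26,-13,24)
−f: flip: (26,-13,24)→(24,13,26)
−f: reduced (well bottom): (24,13,26) with a≤c, −a<b≤a
flip sign back: reduced form of f is (-24,-13,-26)
g is negative-definite; reduce −g:
−g: flip: (32,-19,21)→(21,19,32)
−g: reduced (well bottom): (21,19,32) with a≤c, −a<b≤a
flip sign back: reduced form of g is (-21,-19,-32)
reduced forms (-24, -13, -26) vs (-21, -19, -32) ⇒ inequivalent

no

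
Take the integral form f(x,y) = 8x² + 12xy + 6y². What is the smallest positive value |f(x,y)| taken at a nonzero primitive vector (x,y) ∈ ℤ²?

translate: b→-4 (≡12 mod 16), so (8,12,6)→(8,-4,2)
flip: (8,-4,2)→(2,4,8)
translate: b→0 (≡4 mod 4), so (2,4,8)→(2,0,6)
reduced (well bottom): (2,0,6) with a≤c, −a<b≤a
well minimum = a = 2

2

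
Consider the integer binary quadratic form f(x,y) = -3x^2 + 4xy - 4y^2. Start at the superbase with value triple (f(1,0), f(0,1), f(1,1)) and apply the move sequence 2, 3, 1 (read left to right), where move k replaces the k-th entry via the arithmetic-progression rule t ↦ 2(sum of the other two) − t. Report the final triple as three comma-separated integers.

start (-3,-4,-3) = (f(1,0),f(0,1),f(1,1))
replace slot 2: 2·((-3)+(-3)) − (-4) = -8 → (-3,-8,-3)
replace slot 3: 2·((-3)+(-8)) − (-3) = -19 → (-3,-8,-19)
replace slot 1: 2·((-8)+(-19)) − (-3) = -51 → (-51,-8,-19)

-51,-8,-19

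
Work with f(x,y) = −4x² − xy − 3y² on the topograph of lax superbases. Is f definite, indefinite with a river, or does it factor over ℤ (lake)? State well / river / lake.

D = b²−4ac = (-1)² − 4·(-4)·(-3) = -47
D < 0 ⇒ definite ⇒ every region one sign ⇒ single well

well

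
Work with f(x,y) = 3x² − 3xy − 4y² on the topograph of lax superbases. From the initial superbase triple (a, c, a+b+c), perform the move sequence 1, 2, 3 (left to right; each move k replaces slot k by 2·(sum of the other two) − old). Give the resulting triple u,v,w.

start (3,-4,-4) = (f(1,0),f(0,1),f(1,1))
replace slot 1: 2·((-4)+(-4)) − 3 = -19 → (-19,-4,-4)
replace slot 2: 2·((-19)+(-4)) − (-4) = -42 → (-19,-42,-4)
replace slot 3: 2·((-19)+(-42)) − (-4) = -118 → (-19,-42,-118)

-19,-42,-118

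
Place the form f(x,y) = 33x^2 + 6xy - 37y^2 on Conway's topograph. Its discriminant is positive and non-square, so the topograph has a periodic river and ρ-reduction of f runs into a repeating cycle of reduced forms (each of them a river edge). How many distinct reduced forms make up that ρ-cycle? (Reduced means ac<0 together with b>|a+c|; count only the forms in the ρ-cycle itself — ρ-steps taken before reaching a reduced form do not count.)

D = 4920, ⌊√D⌋ = 70
river: ρ → (-37,68,2)
river: ρ → (2,68,-37)
river: ρ → (-37,6,33)
river: ρ → (33,60,-10)
river: ρ → (-10,60,33)
river: ρ → (33,6,-37)
ρ-cycle length = 6 (tail of 0 descent steps not counted)

6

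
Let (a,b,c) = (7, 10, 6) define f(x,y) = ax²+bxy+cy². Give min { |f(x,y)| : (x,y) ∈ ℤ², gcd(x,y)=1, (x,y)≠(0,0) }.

translate: b→-4 (≡10 mod 14), so (7,10,6)→(7,-4,3)
flip: (7,-4,3)→(3,4,7)
translate: b→-2 (≡4 mod 6), so (3,4,7)→(3,-2,6)
reduced (well bottom): (3,-2,6) with a≤c, −a<b≤a
well minimum = a = 3

3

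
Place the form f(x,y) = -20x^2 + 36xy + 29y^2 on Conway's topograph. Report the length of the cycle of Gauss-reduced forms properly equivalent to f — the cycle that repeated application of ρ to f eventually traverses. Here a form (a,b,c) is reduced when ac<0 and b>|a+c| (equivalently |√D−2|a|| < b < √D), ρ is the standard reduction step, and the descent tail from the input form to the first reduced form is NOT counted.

D = 3616, ⌊√D⌋ = 60
river: ρ → (29,22,-27)
river: ρ → (-27,32,24)
river: ρ → (24,16,-35)
river: ρ → (-35,54,5)
river: ρ → (5,56,-24)
river: ρ → (-24,40,21)
river: ρ → (21,44,-20)
river: ρ → (-20,36,29)
ρ-cycle length = 8 (tail of 0 descent steps not counted)

8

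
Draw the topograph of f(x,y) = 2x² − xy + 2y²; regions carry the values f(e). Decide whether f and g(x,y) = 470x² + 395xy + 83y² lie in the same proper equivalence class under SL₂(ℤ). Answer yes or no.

D₁ = -15, D₂ = -15
f: flip: (2,-1,2)→(2,1,2)
f: reduced (well bottom): (2,1,2) with a≤c, −a<b≤a
g: flip: (470,395,83)→(83,-395,470)
g: translate: b→-63 (≡-395 mod 166), so (83,-395,470)→(83,-63,12)
g: flip: (83,-63,12)→(12,63,83)
g: translate: b→-9 (≡63 mod 24), so (12,63,83)→(12,-9,2)
g: flip: (12,-9,2)→(2,9,12)
g: translate: b→1 (≡9 mod 4), so (2,9,12)→(2,1,2)
g: reduced (well bottom): (2,1,2) with a≤c, −a<b≤a
reduced forms (2, 1, 2) vs (2, 1, 2) ⇒ equivalent

yes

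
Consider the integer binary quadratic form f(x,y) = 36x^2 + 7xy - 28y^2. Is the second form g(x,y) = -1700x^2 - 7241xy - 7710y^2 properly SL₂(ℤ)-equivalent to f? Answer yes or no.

D₁ = 4081, D₂ = 4081
river cycle of f (length 28): (-28, 49, 15), (15, 41, -40), (-40, 39, 16), (16, 57, -13), (-13, 47, 36), (36, 25, -24), (-24, 23, 37), (37, 51, -10), (-10, 49, 42), (42, 35, -17), … (18 more)
river cycle of g (length 28): (-28, 49, 15), (15, 41, -40), (-40, 39, 16), (16, 57, -13), (-13, 47, 36), (36, 25, -24), (-24, 23, 37), (37, 51, -10), (-10, 49, 42), (42, 35, -17), … (18 more)
cycles coincide ⇒ equivalent

yes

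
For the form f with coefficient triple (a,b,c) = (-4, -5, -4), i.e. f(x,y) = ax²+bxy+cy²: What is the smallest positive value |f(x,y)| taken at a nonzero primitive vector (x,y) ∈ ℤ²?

translate: b→-3 (≡5 mod 8), so (4,5,4)→(4,-3,3)
flip: (4,-3,3)→(3,3,4)
reduced (well bottom): (3,3,4) with a≤c, −a<b≤a
well minimum |f| = |-3| = 3 (negative-definite)

3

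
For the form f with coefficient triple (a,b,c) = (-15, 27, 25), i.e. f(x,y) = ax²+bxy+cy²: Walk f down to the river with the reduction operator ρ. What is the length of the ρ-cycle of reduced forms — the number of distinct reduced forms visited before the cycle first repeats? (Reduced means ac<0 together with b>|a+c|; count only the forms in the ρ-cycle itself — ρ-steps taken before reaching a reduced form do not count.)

D = 2229, ⌊√D⌋ = 47
river: ρ → (25,23,-17)
river: ρ → (-17,45,3)
river: ρ → (3,45,-17)
river: ρ → (-17,23,25)
river: ρ → (25,27,-15)
river: ρ → (-15,33,19)
river: ρ → (19,43,-5)
river: ρ → (-5,47,1)
river: ρ → (1,47,-5)
river: ρ → (-5,43,19)
river: ρ → (19,33,-15)
river: ρ → (-15,27,25)
ρ-cycle length = 12 (tail of 0 descent steps not counted)

12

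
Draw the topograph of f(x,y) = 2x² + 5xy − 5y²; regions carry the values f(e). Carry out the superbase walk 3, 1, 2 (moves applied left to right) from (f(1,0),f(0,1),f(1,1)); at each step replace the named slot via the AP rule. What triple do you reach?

start (2,-5,2) = (f(1,0),f(0,1),f(1,1))
replace slot 3: 2·(2+(-5)) − 2 = -8 → (2,-5,-8)
replace slot 1: 2·((-5)+(-8)) − 2 = -28 → (-28,-5,-8)
replace slot 2: 2·((-28)+(-8)) − (-5) = -67 → (-28,-67,-8)

-28,-67,-8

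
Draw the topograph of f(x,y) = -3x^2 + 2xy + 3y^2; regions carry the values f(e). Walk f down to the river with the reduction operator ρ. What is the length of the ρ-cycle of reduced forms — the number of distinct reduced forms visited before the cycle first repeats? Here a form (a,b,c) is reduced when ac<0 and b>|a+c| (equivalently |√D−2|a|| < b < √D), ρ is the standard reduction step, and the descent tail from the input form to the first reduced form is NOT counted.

D = 40, ⌊√D⌋ = 6
river: ρ → (3,4,-2)
river: ρ → (-2,4,3)
river: ρ → (3,2,-3)
river: ρ → (-3,4,2)
river: ρ → (2,4,-3)
river: ρ → (-3,2,3)
ρ-cycle length = 6 (tail of 0 descent steps not counted)

6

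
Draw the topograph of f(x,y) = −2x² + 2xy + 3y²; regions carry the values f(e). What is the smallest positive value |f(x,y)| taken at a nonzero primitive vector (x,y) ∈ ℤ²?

river: ρ → (3,4,-1)
river: ρ → (-1,4,3)
river: ρ → (3,2,-2)
river: ρ → (-2,2,3)
closes: descent 0, river 4
min |a| on river = 1

1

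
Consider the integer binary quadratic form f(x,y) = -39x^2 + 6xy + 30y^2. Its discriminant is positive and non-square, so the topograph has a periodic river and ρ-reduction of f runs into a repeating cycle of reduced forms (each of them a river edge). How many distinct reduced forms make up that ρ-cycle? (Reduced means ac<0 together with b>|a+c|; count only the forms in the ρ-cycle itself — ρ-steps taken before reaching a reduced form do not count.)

D = 4716, ⌊√D⌋ = 68
descent: ρ → (30,54,-15)  [lands on river]
river: ρ → (-15,66,6)
river: ρ → (6,66,-15)
river: ρ → (-15,54,30)
river: ρ → (30,66,-3)
river: ρ → (-3,66,30)
ρ-cycle length = 6 (tail of 1 descent step not counted)

6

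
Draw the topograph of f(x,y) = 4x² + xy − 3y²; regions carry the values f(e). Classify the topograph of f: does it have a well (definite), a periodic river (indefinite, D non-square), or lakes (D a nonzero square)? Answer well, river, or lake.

D = b²−4ac = 1² − 4·4·(-3) = 49
D = 7² is a perfect square ⇒ form factors over ℤ ⇒ lakes

lake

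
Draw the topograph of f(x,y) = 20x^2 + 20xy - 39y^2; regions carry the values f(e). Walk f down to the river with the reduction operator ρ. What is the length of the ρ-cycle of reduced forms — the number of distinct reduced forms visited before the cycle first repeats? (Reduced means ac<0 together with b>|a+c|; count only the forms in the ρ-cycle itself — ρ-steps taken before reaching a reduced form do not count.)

D = 3520, ⌊√D⌋ = 59
river: ρ → (-39,58,1)
river: ρ → (1,58,-39)
river: ρ → (-39,20,20)
river: ρ → (20,20,-39)
ρ-cycle length = 4 (tail of 0 descent steps not counted)

4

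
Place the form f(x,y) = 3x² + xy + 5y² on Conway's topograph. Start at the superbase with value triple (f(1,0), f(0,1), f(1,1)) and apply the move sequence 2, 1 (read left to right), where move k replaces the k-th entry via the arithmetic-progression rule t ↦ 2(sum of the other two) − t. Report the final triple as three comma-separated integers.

start (3,5,9) = (f(1,0),f(0,1),f(1,1))
replace slot 2: 2·(3+9) − 5 = 19 → (3,19,9)
replace slot 1: 2·(19+9) − 3 = 53 → (53,19,9)

53,19,9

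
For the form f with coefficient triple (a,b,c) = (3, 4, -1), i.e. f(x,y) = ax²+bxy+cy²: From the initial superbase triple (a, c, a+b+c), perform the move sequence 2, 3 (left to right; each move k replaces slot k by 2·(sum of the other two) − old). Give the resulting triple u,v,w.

start (3,-1,6) = (f(1,0),f(0,1),f(1,1))
replace slot 2: 2·(3+6) − (-1) = 19 → (3,19,6)
replace slot 3: 2·(3+19) − 6 = 38 → (3,19,38)

3,19,38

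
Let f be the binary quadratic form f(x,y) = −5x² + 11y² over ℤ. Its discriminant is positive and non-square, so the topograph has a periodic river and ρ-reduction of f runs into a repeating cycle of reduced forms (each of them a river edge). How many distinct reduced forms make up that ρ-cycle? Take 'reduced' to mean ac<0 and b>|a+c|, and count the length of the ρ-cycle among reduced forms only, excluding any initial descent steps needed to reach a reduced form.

D = 220, ⌊√D⌋ = 14
descent: ρ → (11,0,-5)
descent: ρ → (-5,10,6)  [lands on river]
river: ρ → (6,14,-1)
river: ρ → (-1,14,6)
river: ρ → (6,10,-5)
ρ-cycle length = 4 (tail of 2 descent steps not counted)

4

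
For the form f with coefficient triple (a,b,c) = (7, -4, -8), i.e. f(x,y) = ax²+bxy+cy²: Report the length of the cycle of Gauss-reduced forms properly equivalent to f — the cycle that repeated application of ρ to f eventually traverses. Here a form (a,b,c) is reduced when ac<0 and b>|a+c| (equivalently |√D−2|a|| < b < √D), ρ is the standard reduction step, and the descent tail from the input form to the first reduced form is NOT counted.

D = 240, ⌊√D⌋ = 15
descent: ρ → (-8,4,7)  [lands on river]
river: ρ → (7,10,-5)
river: ρ → (-5,10,7)
river: ρ → (7,4,-8)
river: ρ → (-8,12,3)
river: ρ → (3,12,-8)
ρ-cycle length = 6 (tail of 1 descent step not counted)

6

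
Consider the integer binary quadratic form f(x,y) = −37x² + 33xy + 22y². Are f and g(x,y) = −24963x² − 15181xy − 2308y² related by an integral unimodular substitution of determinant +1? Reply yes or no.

D₁ = 4345, D₂ = 4345
river cycle of f (length 6): (22, 55, -15), (-15, 65, 2), (2, 63, -47), (-47, 31, 18), (18, 41, -37), (-37, 33, 22)
river cycle of g (length 6): (-37, 33, 22), (22, 55, -15), (-15, 65, 2), (2, 63, -47), (-47, 31, 18), (18, 41, -37)
cycles coincide ⇒ equivalent

yes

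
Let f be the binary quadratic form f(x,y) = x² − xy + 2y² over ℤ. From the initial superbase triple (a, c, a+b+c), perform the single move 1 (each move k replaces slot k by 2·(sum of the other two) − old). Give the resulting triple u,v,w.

start (1,2,2) = (f(1,0),f(0,1),f(1,1))
replace slot 1: 2·(2+2) − 1 = 7 → (7,2,2)

7,2,2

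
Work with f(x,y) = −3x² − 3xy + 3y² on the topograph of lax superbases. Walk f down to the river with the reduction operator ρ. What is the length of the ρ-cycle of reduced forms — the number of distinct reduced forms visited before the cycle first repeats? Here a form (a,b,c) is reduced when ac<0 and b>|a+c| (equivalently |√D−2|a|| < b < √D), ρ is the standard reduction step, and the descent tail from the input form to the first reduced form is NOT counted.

D = 45, ⌊√D⌋ = 6
descent: ρ → (3,3,-3)  [lands on river]
river: ρ → (-3,3,3)
ρ-cycle length = 2 (tail of 1 descent step not counted)

2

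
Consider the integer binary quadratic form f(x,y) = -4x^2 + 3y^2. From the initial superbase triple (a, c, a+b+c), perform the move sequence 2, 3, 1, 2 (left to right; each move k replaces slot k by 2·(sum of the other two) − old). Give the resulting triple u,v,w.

start (-4,3,-1) = (f(1,0),f(0,1),f(1,1))
replace slot 2: 2·((-4)+(-1)) − 3 = -13 → (-4,-13,-1)
replace slot 3: 2·((-4)+(-13)) − (-1) = -33 → (-4,-13,-33)
replace slot 1: 2·((-13)+(-33)) − (-4) = -88 → (-88,-13,-33)
replace slot 2: 2·((-88)+(-33)) − (-13) = -229 → (-88,-229,-33)

-88,-229,-33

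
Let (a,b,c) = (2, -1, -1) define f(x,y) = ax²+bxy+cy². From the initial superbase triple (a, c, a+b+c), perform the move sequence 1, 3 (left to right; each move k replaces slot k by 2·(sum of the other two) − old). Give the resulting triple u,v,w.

start (2,-1,0) = (f(1,0),f(0,1),f(1,1))
replace slot 1: 2·((-1)+0) − 2 = -4 → (-4,-1,0)
replace slot 3: 2·((-4)+(-1)) − 0 = -10 → (-4,-1,-10)

-4,-1,-10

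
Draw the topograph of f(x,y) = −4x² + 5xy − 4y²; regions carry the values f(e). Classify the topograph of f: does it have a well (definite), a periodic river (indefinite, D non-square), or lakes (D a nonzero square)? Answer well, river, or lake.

D = b²−4ac = 5² − 4·(-4)·(-4) = -39
D < 0 ⇒ definite ⇒ every region one sign ⇒ single well

well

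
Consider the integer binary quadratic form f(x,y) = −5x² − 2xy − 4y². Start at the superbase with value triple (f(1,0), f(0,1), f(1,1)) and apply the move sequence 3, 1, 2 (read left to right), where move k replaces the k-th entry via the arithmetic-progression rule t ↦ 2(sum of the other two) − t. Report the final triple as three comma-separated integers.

start (-5,-4,-11) = (f(1,0),f(0,1),f(1,1))
replace slot 3: 2·((-5)+(-4)) − (-11) = -7 → (-5,-4,-7)
replace slot 1: 2·((-4)+(-7)) − (-5) = -17 → (-17,-4,-7)
replace slot 2: 2·((-17)+(-7)) − (-4) = -44 → (-17,-44,-7)

-17,-44,-7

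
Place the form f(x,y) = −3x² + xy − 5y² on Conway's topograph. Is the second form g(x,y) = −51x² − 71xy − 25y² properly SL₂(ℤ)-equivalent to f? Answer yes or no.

D₁ = -59, D₂ = -59
f is negative-definite; reduce −f:
−f: reduced (well bottom): (3,-1,5) with a≤c, −a<b≤a
flip sign back: reduced form of f is (-3,1,-5)
g is negative-definite; reduce −g:
−g: translate: b→-31 (≡71 mod 102), so (51,71,25)→(51,-31,5)
−g: flip: (51,-31,5)→(5,31,51)
−g: translate: b→1 (≡31 mod 10), so (5,31,51)→(5,1,3)
−g: flip: (5,1,3)→(3,-1,5)
−g: reduced (well bottom): (3,-1,5) with a≤c, −a<b≤a
flip sign back: reduced form of g is (-3,1,-5)
reduced forms (-3, 1, -5) vs (-3, 1, -5) ⇒ equivalent

yes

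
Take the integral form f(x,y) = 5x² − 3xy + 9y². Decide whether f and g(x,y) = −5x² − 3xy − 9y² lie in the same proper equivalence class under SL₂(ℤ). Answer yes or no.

D₁ = -171, D₂ = -171
f: reduced (well bottom): (5,-3,9) with a≤c, −a<b≤a
g is negative-definite; reduce −g:
−g: reduced (well bottom): (5,3,9) with a≤c, −a<b≤a
flip sign back: reduced form of g is (-5,-3,-9)
reduced forms (5, -3, 9) vs (-5, -3, -9) ⇒ inequivalent

no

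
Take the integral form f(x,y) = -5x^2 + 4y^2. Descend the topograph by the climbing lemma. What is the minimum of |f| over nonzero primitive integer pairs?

descent: ρ → (4,8,-1)  [lands on river]
river: ρ → (-1,8,4)
closes: descent 1, river 2
min |a| on river = 1

1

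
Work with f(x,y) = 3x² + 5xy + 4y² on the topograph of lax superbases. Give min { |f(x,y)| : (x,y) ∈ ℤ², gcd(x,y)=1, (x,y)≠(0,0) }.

translate: b→-1 (≡5 mod 6), so (3,5,4)→(3,-1,2)
flip: (3,-1,2)→(2,1,3)
reduced (well bottom): (2,1,3) with a≤c, −a<b≤a
well minimum = a = 2

2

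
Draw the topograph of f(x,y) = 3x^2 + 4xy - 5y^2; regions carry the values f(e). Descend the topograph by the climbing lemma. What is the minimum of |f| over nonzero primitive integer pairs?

river: ρ → (-5,6,2)
river: ρ → (2,6,-5)
river: ρ → (-5,4,3)
river: ρ → (3,8,-1)
river: ρ → (-1,8,3)
river: ρ → (3,4,-5)
closes: descent 0, river 6
min |a| on river = 1

1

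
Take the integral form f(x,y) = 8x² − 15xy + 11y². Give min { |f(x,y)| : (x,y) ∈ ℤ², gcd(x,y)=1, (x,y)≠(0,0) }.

translate: b→1 (≡-15 mod 16), so (8,-15,11)→(8,1,4)
flip: (8,1,4)→(4,-1,8)
reduced (well bottom): (4,-1,8) with a≤c, −a<b≤a
well minimum = a = 4

4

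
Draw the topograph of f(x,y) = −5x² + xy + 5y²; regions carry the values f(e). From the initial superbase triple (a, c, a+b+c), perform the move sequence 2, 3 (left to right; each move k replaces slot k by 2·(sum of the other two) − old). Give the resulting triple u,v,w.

start (-5,5,1) = (f(1,0),f(0,1),f(1,1))
replace slot 2: 2·((-5)+1) − 5 = -13 → (-5,-13,1)
replace slot 3: 2·((-5)+(-13)) − 1 = -37 → (-5,-13,-37)

-5,-13,-37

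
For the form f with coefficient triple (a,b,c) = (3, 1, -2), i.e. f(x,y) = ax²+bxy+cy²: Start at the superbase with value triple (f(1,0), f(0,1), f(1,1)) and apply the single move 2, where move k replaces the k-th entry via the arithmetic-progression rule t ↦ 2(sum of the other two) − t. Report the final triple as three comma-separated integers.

start (3,-2,2) = (f(1,0),f(0,1),f(1,1))
replace slot 2: 2·(3+2) − (-2) = 12 → (3,12,2)

3,12,2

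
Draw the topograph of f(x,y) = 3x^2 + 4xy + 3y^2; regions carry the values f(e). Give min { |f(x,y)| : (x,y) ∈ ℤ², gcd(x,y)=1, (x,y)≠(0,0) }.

translate: b→-2 (≡4 mod 6), so (3,4,3)→(3,-2,2)
flip: (3,-2,2)→(2,2,3)
reduced (well bottom): (2,2,3) with a≤c, −a<b≤a
well minimum = a = 2

2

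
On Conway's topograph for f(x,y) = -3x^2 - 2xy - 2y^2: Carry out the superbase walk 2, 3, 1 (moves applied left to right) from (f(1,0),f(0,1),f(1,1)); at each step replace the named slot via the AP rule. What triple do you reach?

start (-3,-2,-7) = (f(1,0),f(0,1),f(1,1))
replace slot 2: 2·((-3)+(-7)) − (-2) = -18 → (-3,-18,-7)
replace slot 3: 2·((-3)+(-18)) − (-7) = -35 → (-3,-18,-35)
replace slot 1: 2·((-18)+(-35)) − (-3) = -103 → (-103,-18,-35)

-103,-18,-35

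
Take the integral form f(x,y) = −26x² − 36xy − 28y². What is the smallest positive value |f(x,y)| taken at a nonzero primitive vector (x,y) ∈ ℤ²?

translate: b→-16 (≡36 mod 52), so (26,36,28)→(26,-16,18)
flip: (26,-16,18)→(18,16,26)
reduced (well bottom): (18,16,26) with a≤c, −a<b≤a
well minimum |f| = |-18| = 18 (negative-definite)

18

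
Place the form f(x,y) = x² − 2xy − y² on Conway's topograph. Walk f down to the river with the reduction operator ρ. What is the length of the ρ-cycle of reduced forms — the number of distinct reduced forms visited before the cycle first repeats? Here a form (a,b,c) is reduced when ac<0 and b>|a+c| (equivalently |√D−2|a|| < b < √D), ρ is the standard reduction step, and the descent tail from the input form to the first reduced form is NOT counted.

D = 8, ⌊√D⌋ = 2
descent: ρ → (-1,2,1)  [lands on river]
river: ρ → (1,2,-1)
ρ-cycle length = 2 (tail of 1 descent step not counted)

2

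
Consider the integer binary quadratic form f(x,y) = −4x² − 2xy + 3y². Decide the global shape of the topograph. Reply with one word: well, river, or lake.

D = b²−4ac = (-2)² − 4·(-4)·3 = 52
D > 0 non-square ⇒ indefinite ⇒ periodic river

river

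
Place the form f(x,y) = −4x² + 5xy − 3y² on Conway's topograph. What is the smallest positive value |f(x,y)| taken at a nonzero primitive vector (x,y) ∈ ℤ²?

translate: b→3 (≡-5 mod 8), so (4,-5,3)→(4,3,2)
flip: (4,3,2)→(2,-3,4)
translate: b→1 (≡-3 mod 4), so (2,-3,4)→(2,1,3)
reduced (well bottom): (2,1,3) with a≤c, −a<b≤a
well minimum |f| = |-2| = 2 (negative-definite)

2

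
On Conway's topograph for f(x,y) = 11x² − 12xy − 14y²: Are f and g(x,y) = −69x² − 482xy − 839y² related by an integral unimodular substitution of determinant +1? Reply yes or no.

D₁ = 760, D₂ = 760
river cycle of f (length 14): (-14, 12, 11), (11, 10, -15), (-15, 20, 6), (6, 16, -21), (-21, 26, 1), (1, 26, -21), (-21, 16, 6), (6, 20, -15), (-15, 10, 11), (11, 12, -14), … (4 more)
river cycle of g (length 14): (-14, 12, 11), (11, 10, -15), (-15, 20, 6), (6, 16, -21), (-21, 26, 1), (1, 26, -21), (-21, 16, 6), (6, 20, -15), (-15, 10, 11), (11, 12, -14), … (4 more)
cycles coincide ⇒ equivalent

yes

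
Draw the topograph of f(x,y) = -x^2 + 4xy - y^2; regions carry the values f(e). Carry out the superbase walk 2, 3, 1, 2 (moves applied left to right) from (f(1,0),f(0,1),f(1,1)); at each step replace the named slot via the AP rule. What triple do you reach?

start (-1,-1,2) = (f(1,0),f(0,1),f(1,1))
replace slot 2: 2·((-1)+2) − (-1) = 3 → (-1,3,2)
replace slot 3: 2·((-1)+3) − 2 = 2 → (-1,3,2)
replace slot 1: 2·(3+2) − (-1) = 11 → (11,3,2)
replace slot 2: 2·(11+2) − 3 = 23 → (11,23,2)

11,23,2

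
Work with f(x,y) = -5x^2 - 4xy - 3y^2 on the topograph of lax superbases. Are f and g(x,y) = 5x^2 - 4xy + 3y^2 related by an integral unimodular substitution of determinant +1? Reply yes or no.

D₁ = -44, D₂ = -44
f is negative-definite; reduce −f:
−f: flip: (5,4,3)→(3,-4,5)
−f: translate: b→2 (≡-4 mod 6), so (3,-4,5)→(3,2,4)
−f: reduced (well bottom): (3,2,4) with a≤c, −a<b≤a
flip sign back: reduced form of f is (-3,-2,-4)
g: flip: (5,-4,3)→(3,4,5)
g: translate: b→-2 (≡4 mod 6), so (3,4,5)→(3,-2,4)
g: reduced (well bottom): (3,-2,4) with a≤c, −a<b≤a
reduced forms (-3, -2, -4) vs (3, -2, 4) ⇒ inequivalent

no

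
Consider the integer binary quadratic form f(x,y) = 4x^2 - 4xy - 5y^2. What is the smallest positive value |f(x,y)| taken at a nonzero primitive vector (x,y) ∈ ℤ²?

descent: ρ → (-5,4,4)  [lands on river]
river: ρ → (4,4,-5)
river: ρ → (-5,6,3)
river: ρ → (3,6,-5)
closes: descent 1, river 4
min |a| on river = 3

3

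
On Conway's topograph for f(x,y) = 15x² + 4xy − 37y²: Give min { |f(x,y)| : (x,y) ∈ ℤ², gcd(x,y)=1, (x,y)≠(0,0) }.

descent: ρ → (-37,-4,15)
descent: ρ → (15,34,-18)  [lands on river]
river: ρ → (-18,38,11)
river: ρ → (11,28,-33)
river: ρ → (-33,38,6)
river: ρ → (6,46,-5)
river: ρ → (-5,44,15)
river: ρ → (15,46,-2)
river: ρ → (-2,46,15)
river: ρ → (15,44,-5)
river: ρ → (-5,46,6)
river: ρ → (6,38,-33)
river: ρ → (-33,28,11)
river: ρ → (11,38,-18)
river: ρ → (-18,34,15)
river: ρ → (15,26,-26)
river: ρ → (-26,26,15)
closes: descent 2, river 16
min |a| on river = 2

2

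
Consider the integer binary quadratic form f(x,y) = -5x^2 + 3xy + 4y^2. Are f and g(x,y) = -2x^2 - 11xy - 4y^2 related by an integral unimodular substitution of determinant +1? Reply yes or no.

D₁ = 89, D₂ = 89
river cycle of f (length 14): (4, 5, -4), (-4, 3, 5), (5, 7, -2), (-2, 9, 1), (1, 9, -2), (-2, 7, 5), (5, 3, -4), (-4, 5, 4), (4, 3, -5), (-5, 7, 2), … (4 more)
river cycle of g (length 14): (-4, 3, 5), (5, 7, -2), (-2, 9, 1), (1, 9, -2), (-2, 7, 5), (5, 3, -4), (-4, 5, 4), (4, 3, -5), (-5, 7, 2), (2, 9, -1), … (4 more)
cycles coincide ⇒ equivalent

yes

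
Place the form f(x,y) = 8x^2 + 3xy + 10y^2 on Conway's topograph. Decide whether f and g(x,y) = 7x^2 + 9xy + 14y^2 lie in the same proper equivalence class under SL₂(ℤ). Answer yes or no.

D₁ = -311, D₂ = -311
f: reduced (well bottom): (8,3,10) with a≤c, −a<b≤a
g: translate: b→-5 (≡9 mod 14), so (7,9,14)→(7,-5,12)
g: reduced (well bottom): (7,-5,12) with a≤c, −a<b≤a
reduced forms (8, 3, 10) vs (7, -5, 12) ⇒ inequivalent

no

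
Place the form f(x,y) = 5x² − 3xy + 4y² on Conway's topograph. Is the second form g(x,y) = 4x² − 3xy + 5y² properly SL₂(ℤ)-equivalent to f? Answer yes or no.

D₁ = -71, D₂ = -71
f: flip: (5,-3,4)→(4,3,5)
f: reduced (well bottom): (4,3,5) with a≤c, −a<b≤a
g: reduced (well bottom): (4,-3,5) with a≤c, −a<b≤a
reduced forms (4, 3, 5) vs (4, -3, 5) ⇒ inequivalent

no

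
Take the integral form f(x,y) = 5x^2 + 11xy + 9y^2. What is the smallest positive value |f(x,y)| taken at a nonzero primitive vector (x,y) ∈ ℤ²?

translate: b→1 (≡11 mod 10), so (5,11,9)→(5,1,3)
flip: (5,1,3)→(3,-1,5)
reduced (well bottom): (3,-1,5) with a≤c, −a<b≤a
well minimum = a = 3

3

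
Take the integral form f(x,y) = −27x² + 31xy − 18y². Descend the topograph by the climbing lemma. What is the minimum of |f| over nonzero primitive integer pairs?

translate: b→23 (≡-31 mod 54), so (27,-31,18)→(27,23,14)
flip: (27,23,14)→(14,-23,27)
translate: b→5 (≡-23 mod 28), so (14,-23,27)→(14,5,18)
reduced (well bottom): (14,5,18) with a≤c, −a<b≤a
well minimum |f| = |-14| = 14 (negative-definite)

14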